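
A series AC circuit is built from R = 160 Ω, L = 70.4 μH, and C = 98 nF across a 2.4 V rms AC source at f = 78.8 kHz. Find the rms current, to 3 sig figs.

14.9 mA

ω = 2πf = 495100 rad/s
X_L = ωL = 34.9 Ω
X_C = 1/(ωC) = 20.6 Ω
Net reactance X = X_L − X_C = 14.2 Ω
Z = 160 + j14.2 Ω
|Z| = √(160² + 14.2²) = 161 Ω
I = V/|Z| = 2.4/161 = 14.9 mA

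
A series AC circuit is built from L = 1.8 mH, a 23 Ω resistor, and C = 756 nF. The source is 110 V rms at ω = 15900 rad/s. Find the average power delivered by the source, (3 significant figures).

X_L = ωL = 28.6 Ω
X_C = 1/(ωC) = 83.2 Ω
Net reactance X = X_L − X_C = -54.6 Ω
Z = 23.0 − j54.6 Ω
|Z| = √(23.0² + 54.6²) = 59.2 Ω
∠Z = arctan(-54.6/23.0) = -67.1°
I = V/|Z| = 1.86 A
P = VI cos φ = 110 × 1.86 × cos(-67.1°) = 79.4 W

79.4 W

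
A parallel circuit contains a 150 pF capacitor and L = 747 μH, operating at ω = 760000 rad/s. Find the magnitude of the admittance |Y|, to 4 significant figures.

1.647 mS

X_L = ωL = 567.7 Ω
X_C = 1/(ωC) = 8772 Ω
Parallel: admittances add. Y = 1/(jωL) + jωC
Y = (0 − j0.001647) S
|Y| = 0.001647 S → |Z| = 1/|Y| = 607.0 Ω, ∠Z = −∠Y = 90.00°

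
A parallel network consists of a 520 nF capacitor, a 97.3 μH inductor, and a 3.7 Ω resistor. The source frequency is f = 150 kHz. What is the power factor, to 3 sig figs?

0.491

ω = 2πf = 942500 rad/s
X_L = ωL = 91.7 Ω
X_C = 1/(ωC) = 2.04 Ω
Parallel: admittances add. Y = 1/R + 1/(jωL) + jωC
Y = (0.270 + j0.479) S
|Y| = 0.550 S → |Z| = 1/|Y| = 1.82 Ω, ∠Z = −∠Y = -60.6°
cos φ = cos(-60.6°) = 0.491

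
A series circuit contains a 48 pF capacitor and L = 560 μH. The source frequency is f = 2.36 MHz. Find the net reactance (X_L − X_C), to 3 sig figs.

6900 Ω

ω = 2πf = 1.483e+07 rad/s
X_L = ωL = 8300 Ω
X_C = 1/(ωC) = 1400 Ω
X = 8300 − 1400 = 6900 Ω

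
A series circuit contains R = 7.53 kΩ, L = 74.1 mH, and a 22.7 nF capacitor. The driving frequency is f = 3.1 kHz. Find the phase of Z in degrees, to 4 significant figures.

ω = 2πf = 19480 rad/s
X_L = ωL = 1443 Ω
X_C = 1/(ωC) = 2262 Ω
Net reactance X = X_L − X_C = -818.4 Ω
Z = 7530 − j818.4 Ω
|Z| = √(7530² + 818.4²) = 7574 Ω
∠Z = arctan(-818.4/7530) = -6.203°

-6.203°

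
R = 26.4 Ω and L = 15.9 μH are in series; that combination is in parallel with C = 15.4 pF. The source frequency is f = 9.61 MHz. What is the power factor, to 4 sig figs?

ω = 2πf = 6.038e+07 rad/s
X_L = ωL = 960.1 Ω
X_C = 1/(ωC) = 1075 Ω
Branch 1 (R+jX_L): Z₁ = 26.40 + j960.1 Ω, |Z₁| = 960.4 Ω
Branch 2 (−jX_C): Z₂ = −j1075 Ω
Parallel: Z = Z₁Z₂/(Z₁+Z₂), |Z| = 8728 Ω, ∠Z = 75.53°
cos φ = cos(75.53°) = 0.2498

0.2498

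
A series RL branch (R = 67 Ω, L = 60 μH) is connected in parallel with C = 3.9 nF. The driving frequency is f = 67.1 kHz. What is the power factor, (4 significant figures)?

0.9698

ω = 2πf = 421600 rad/s
X_L = ωL = 25.30 Ω
X_C = 1/(ωC) = 608.2 Ω
Branch 1 (R+jX_L): Z₁ = 67.00 + j25.30 Ω, |Z₁| = 71.62 Ω
Branch 2 (−jX_C): Z₂ = −j608.2 Ω
Parallel: Z = Z₁Z₂/(Z₁+Z₂), |Z| = 74.24 Ω, ∠Z = 14.13°
cos φ = cos(14.13°) = 0.9698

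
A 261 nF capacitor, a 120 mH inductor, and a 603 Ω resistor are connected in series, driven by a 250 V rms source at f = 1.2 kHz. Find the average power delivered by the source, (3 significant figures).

ω = 2πf = 7540 rad/s
X_L = ωL = 905 Ω
X_C = 1/(ωC) = 508 Ω
Net reactance X = X_L − X_C = 397 Ω
Z = 603 + j397 Ω
|Z| = √(603² + 397²) = 722 Ω
∠Z = arctan(397/603) = 33.3°
I = V/|Z| = 346 mA
P = VI cos φ = 250 × 0.346 × cos(33.3°) = 72.3 W

72.3 W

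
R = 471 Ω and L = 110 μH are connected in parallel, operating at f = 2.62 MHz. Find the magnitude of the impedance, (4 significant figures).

ω = 2πf = 1.646e+07 rad/s
X_L = ωL = 1811 Ω
Parallel: admittances add. Y = 1/R + 1/(jωL)
Y = (0.002123 − j0.0005522) S
|Y| = 0.002194 S → |Z| = 1/|Y| = 455.8 Ω, ∠Z = −∠Y = 14.58°

455.8 Ω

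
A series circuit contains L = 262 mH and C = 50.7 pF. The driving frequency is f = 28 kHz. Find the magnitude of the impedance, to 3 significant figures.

66000 Ω

ω = 2πf = 175900 rad/s
X_L = ωL = 46100 Ω
X_C = 1/(ωC) = 112000 Ω
Net reactance X = X_L − X_C = -66000 Ω
Z = − j66000 Ω
|Z| = √(0² + 66000²) = 66000 Ω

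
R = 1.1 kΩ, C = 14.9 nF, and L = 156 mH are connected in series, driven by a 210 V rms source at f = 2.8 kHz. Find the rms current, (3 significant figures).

137 mA

ω = 2πf = 17590 rad/s
X_L = ωL = 2740 Ω
X_C = 1/(ωC) = 3810 Ω
Net reactance X = X_L − X_C = -1070 Ω
Z = 1100 − j1070 Ω
|Z| = √(1100² + 1070²) = 1530 Ω
I = V/|Z| = 210/1530 = 137 mA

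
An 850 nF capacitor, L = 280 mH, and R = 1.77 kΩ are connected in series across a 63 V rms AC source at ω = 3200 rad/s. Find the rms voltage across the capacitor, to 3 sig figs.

12.5 V

X_L = ωL = 896 Ω
X_C = 1/(ωC) = 368 Ω
Net reactance X = X_L − X_C = 528 Ω
Z = 1770 + j528 Ω
|Z| = √(1770² + 528²) = 1850 Ω
I = V/|Z| = 34.1 mA
V_C = I·|Z_C| = 0.0341 × 368 = 12.5 V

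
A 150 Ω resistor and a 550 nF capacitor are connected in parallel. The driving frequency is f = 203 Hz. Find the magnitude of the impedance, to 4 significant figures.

149.2 Ω

ω = 2πf = 1275 rad/s
X_C = 1/(ωC) = 1425 Ω
Parallel: admittances add. Y = 1/R + jωC
Y = (0.006667 + j0.0007015) S
|Y| = 0.006703 S → |Z| = 1/|Y| = 149.2 Ω, ∠Z = −∠Y = -6.007°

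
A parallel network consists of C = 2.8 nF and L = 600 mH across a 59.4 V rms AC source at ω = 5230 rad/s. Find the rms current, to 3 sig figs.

18.1 mA

X_L = ωL = 3140 Ω
X_C = 1/(ωC) = 68300 Ω
Parallel: admittances add. Y = 1/(jωL) + jωC
Y = (0 − j0.000304) S
|Y| = 0.000304 S → |Z| = 1/|Y| = 3290 Ω, ∠Z = −∠Y = 90.0°
I = V/|Z| = 59.4/3290 = 18.1 mA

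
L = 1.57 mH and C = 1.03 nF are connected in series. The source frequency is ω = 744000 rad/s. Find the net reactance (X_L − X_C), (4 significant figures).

-136.9 Ω

X_L = ωL = 1168 Ω
X_C = 1/(ωC) = 1305 Ω
X = 1168 − 1305 = -136.9 Ω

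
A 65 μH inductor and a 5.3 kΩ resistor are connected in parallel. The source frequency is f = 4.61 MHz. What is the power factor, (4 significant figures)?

0.3347

ω = 2πf = 2.897e+07 rad/s
X_L = ωL = 1883 Ω
Parallel: admittances add. Y = 1/R + 1/(jωL)
Y = (0.0001887 − j0.0005311) S
|Y| = 0.0005637 S → |Z| = 1/|Y| = 1774 Ω, ∠Z = −∠Y = 70.44°
cos φ = cos(70.44°) = 0.3347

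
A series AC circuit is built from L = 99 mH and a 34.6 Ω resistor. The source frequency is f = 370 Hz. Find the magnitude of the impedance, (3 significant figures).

ω = 2πf = 2325 rad/s
X_L = ωL = 230 Ω
Z = 34.6 + j230 Ω
|Z| = √(34.6² + 230²) = 233 Ω

233 Ω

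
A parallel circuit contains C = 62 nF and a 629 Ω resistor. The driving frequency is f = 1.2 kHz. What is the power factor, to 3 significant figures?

ω = 2πf = 7540 rad/s
X_C = 1/(ωC) = 2140 Ω
Parallel: admittances add. Y = 1/R + jωC
Y = (0.00159 + j0.000467) S
|Y| = 0.00166 S → |Z| = 1/|Y| = 603 Ω, ∠Z = −∠Y = -16.4°
cos φ = cos(-16.4°) = 0.959

0.959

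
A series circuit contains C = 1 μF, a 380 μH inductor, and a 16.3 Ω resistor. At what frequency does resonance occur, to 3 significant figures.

ω₀ = 1/√(LC) = 1/√(0.00038 × 1e-06) = 51300 rad/s
f₀ = ω₀/(2π) = 8.16 kHz

8.16 kHz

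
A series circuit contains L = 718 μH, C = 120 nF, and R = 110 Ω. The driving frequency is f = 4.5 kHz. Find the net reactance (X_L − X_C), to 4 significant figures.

-274.4 Ω

ω = 2πf = 28270 rad/s
X_L = ωL = 20.30 Ω
X_C = 1/(ωC) = 294.7 Ω
X = 20.30 − 294.7 = -274.4 Ω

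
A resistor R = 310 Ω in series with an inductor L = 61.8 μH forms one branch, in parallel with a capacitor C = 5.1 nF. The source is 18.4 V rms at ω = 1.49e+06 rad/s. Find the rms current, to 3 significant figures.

X_L = ωL = 92.1 Ω
X_C = 1/(ωC) = 132 Ω
Branch 1 (R+jX_L): Z₁ = 310 + j92.1 Ω, |Z₁| = 323 Ω
Branch 2 (−jX_C): Z₂ = −j132 Ω
Parallel: Z = Z₁Z₂/(Z₁+Z₂), |Z| = 136 Ω, ∠Z = -66.2°
I = V/|Z| = 18.4/136 = 135 mA

135 mA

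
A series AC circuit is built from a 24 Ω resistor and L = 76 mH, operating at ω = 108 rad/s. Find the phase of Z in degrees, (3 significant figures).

18.9°

X_L = ωL = 8.21 Ω
Z = 24.0 + j8.21 Ω
|Z| = √(24.0² + 8.21²) = 25.4 Ω
∠Z = arctan(8.21/24.0) = 18.9°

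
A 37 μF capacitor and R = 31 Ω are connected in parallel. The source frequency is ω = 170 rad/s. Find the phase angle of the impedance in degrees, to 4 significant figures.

-11.03°

X_C = 1/(ωC) = 159.0 Ω
Parallel: admittances add. Y = 1/R + jωC
Y = (0.03226 + j0.006290) S
|Y| = 0.03287 S → |Z| = 1/|Y| = 30.43 Ω, ∠Z = −∠Y = -11.03°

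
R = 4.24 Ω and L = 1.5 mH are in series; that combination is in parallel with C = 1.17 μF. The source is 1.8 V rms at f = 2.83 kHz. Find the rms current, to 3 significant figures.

ω = 2πf = 17780 rad/s
X_L = ωL = 26.7 Ω
X_C = 1/(ωC) = 48.1 Ω
Branch 1 (R+jX_L): Z₁ = 4.24 + j26.7 Ω, |Z₁| = 27.0 Ω
Branch 2 (−jX_C): Z₂ = −j48.1 Ω
Parallel: Z = Z₁Z₂/(Z₁+Z₂), |Z| = 59.5 Ω, ∠Z = 69.8°
I = V/|Z| = 1.8/59.5 = 30.2 mA

30.2 mA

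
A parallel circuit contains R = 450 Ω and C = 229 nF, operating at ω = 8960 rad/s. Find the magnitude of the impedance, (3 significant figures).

X_C = 1/(ωC) = 487 Ω
Parallel: admittances add. Y = 1/R + jωC
Y = (0.00222 + j0.00205) S
|Y| = 0.00302 S → |Z| = 1/|Y| = 331 Ω, ∠Z = −∠Y = -42.7°

331 Ω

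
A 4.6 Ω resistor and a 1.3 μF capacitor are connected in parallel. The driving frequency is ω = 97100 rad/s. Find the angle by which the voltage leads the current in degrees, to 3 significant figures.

-30.1°

X_C = 1/(ωC) = 7.92 Ω
Parallel: admittances add. Y = 1/R + jωC
Y = (0.217 + j0.126) S
|Y| = 0.251 S → |Z| = 1/|Y| = 3.98 Ω, ∠Z = −∠Y = -30.1°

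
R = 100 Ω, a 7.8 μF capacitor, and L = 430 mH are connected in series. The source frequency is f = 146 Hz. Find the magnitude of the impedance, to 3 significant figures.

ω = 2πf = 917.3 rad/s
X_L = ωL = 394 Ω
X_C = 1/(ωC) = 140 Ω
Net reactance X = X_L − X_C = 255 Ω
Z = 100 + j255 Ω
|Z| = √(100² + 255²) = 274 Ω

274 Ω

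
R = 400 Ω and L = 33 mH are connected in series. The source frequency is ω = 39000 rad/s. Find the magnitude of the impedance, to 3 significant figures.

X_L = ωL = 1290 Ω
Z = 400 + j1290 Ω
|Z| = √(400² + 1290²) = 1350 Ω

1350 Ω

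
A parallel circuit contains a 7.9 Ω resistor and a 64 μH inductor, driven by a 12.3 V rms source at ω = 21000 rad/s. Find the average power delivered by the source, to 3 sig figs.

X_L = ωL = 1.34 Ω
Parallel: admittances add. Y = 1/R + 1/(jωL)
Y = (0.127 − j0.744) S
|Y| = 0.755 S → |Z| = 1/|Y| = 1.32 Ω, ∠Z = −∠Y = 80.3°
I = V/|Z| = 9.28 A
P = VI cos φ = 12.3 × 9.28 × cos(80.3°) = 19.2 W

19.2 W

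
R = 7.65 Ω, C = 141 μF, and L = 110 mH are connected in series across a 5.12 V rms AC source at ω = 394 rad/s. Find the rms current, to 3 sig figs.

193 mA

X_L = ωL = 43.3 Ω
X_C = 1/(ωC) = 18.0 Ω
Net reactance X = X_L − X_C = 25.3 Ω
Z = 7.65 + j25.3 Ω
|Z| = √(7.65² + 25.3²) = 26.5 Ω
I = V/|Z| = 5.12/26.5 = 193 mA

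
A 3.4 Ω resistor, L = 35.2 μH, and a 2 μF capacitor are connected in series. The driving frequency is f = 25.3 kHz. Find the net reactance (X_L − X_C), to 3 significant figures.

2.45 Ω

ω = 2πf = 159000 rad/s
X_L = ωL = 5.60 Ω
X_C = 1/(ωC) = 3.15 Ω
X = 5.60 − 3.15 = 2.45 Ω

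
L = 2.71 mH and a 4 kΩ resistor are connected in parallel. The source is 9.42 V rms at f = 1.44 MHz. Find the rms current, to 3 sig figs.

ω = 2πf = 9.048e+06 rad/s
X_L = ωL = 24500 Ω
Parallel: admittances add. Y = 1/R + 1/(jωL)
Y = (0.000250 − j4.08e-05) S
|Y| = 0.000253 S → |Z| = 1/|Y| = 3950 Ω, ∠Z = −∠Y = 9.27°
I = V/|Z| = 9.42/3950 = 2.39 mA

2.39 mA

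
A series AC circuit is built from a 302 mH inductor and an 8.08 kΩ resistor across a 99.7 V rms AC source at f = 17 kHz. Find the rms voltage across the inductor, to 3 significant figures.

96.7 V

ω = 2πf = 106800 rad/s
X_L = ωL = 32300 Ω
Z = 8080 + j32300 Ω
|Z| = √(8080² + 32300²) = 33300 Ω
I = V/|Z| = 3.00 mA
V_L = I·|Z_L| = 0.00300 × 32300 = 96.7 V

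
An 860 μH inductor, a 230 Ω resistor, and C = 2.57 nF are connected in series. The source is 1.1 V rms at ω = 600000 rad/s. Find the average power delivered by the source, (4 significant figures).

3.950 mW

X_L = ωL = 516.0 Ω
X_C = 1/(ωC) = 648.5 Ω
Net reactance X = X_L − X_C = -132.5 Ω
Z = 230.0 − j132.5 Ω
|Z| = √(230.0² + 132.5²) = 265.4 Ω
∠Z = arctan(-132.5/230.0) = -29.95°
I = V/|Z| = 4.144 mA
P = VI cos φ = 1.1 × 0.004144 × cos(-29.95°) = 3.950 mW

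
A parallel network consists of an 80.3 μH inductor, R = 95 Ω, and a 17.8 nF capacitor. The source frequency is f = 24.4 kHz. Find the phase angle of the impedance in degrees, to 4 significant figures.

ω = 2πf = 153300 rad/s
X_L = ωL = 12.31 Ω
X_C = 1/(ωC) = 366.4 Ω
Parallel: admittances add. Y = 1/R + 1/(jωL) + jωC
Y = (0.01053 − j0.07850) S
|Y| = 0.07920 S → |Z| = 1/|Y| = 12.63 Ω, ∠Z = −∠Y = 82.36°

82.36°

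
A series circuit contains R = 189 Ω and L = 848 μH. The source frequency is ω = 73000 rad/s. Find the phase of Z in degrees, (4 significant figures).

X_L = ωL = 61.90 Ω
Z = 189.0 + j61.90 Ω
|Z| = √(189.0² + 61.90²) = 198.9 Ω
∠Z = arctan(61.90/189.0) = 18.14°

18.14°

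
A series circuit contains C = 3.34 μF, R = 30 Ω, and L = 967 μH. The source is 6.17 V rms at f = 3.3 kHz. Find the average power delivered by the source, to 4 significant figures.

ω = 2πf = 20730 rad/s
X_L = ωL = 20.05 Ω
X_C = 1/(ωC) = 14.44 Ω
Net reactance X = X_L − X_C = 5.611 Ω
Z = 30.00 + j5.611 Ω
|Z| = √(30.00² + 5.611²) = 30.52 Ω
∠Z = arctan(5.611/30.00) = 10.59°
I = V/|Z| = 202.2 mA
P = VI cos φ = 6.17 × 0.2022 × cos(10.59°) = 1.226 W

1.226 W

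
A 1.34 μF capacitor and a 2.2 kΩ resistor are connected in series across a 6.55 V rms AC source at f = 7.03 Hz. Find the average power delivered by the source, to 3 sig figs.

ω = 2πf = 44.17 rad/s
X_C = 1/(ωC) = 16900 Ω
Z = 2200 − j16900 Ω
|Z| = √(2200² + 16900²) = 17000 Ω
∠Z = arctan(-16900/2200) = -82.6°
I = V/|Z| = 384 μA
P = VI cos φ = 6.55 × 0.000384 × cos(-82.6°) = 325 μW

325 μW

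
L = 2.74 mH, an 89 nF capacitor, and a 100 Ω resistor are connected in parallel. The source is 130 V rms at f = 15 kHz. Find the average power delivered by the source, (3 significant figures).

ω = 2πf = 94250 rad/s
X_L = ωL = 258 Ω
X_C = 1/(ωC) = 119 Ω
Parallel: admittances add. Y = 1/R + 1/(jωL) + jωC
Y = (0.0100 + j0.00452) S
|Y| = 0.0110 S → |Z| = 1/|Y| = 91.1 Ω, ∠Z = −∠Y = -24.3°
I = V/|Z| = 1.43 A
P = VI cos φ = 130 × 1.43 × cos(-24.3°) = 169 W

169 W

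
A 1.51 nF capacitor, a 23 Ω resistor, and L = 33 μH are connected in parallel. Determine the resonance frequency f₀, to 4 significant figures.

713.0 kHz

ω₀ = 1/√(LC) = 1/√(3.3e-05 × 1.51e-09) = 4.48e+06 rad/s
f₀ = ω₀/(2π) = 713.0 kHz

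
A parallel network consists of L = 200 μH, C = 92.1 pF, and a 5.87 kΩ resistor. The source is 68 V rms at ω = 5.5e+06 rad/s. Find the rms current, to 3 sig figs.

X_L = ωL = 1100 Ω
X_C = 1/(ωC) = 1970 Ω
Parallel: admittances add. Y = 1/R + 1/(jωL) + jωC
Y = (0.000170 − j0.000403) S
|Y| = 0.000437 S → |Z| = 1/|Y| = 2290 Ω, ∠Z = −∠Y = 67.1°
I = V/|Z| = 68/2290 = 29.7 mA

29.7 mA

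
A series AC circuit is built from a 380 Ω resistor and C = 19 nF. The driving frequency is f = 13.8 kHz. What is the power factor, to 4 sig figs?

0.5306

ω = 2πf = 86710 rad/s
X_C = 1/(ωC) = 607.0 Ω
Z = 380.0 − j607.0 Ω
|Z| = √(380.0² + 607.0²) = 716.1 Ω
∠Z = arctan(-607.0/380.0) = -57.95°
cos φ = cos(-57.95°) = 0.5306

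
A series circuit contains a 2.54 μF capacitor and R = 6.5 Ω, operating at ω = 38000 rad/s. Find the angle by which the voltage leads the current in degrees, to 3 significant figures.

-57.9°

X_C = 1/(ωC) = 10.4 Ω
Z = 6.50 − j10.4 Ω
|Z| = √(6.50² + 10.4²) = 12.2 Ω
∠Z = arctan(-10.4/6.50) = -57.9°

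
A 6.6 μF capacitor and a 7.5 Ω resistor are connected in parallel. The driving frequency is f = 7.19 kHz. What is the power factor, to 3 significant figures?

ω = 2πf = 45180 rad/s
X_C = 1/(ωC) = 3.35 Ω
Parallel: admittances add. Y = 1/R + jωC
Y = (0.133 + j0.298) S
|Y| = 0.327 S → |Z| = 1/|Y| = 3.06 Ω, ∠Z = −∠Y = -65.9°
cos φ = cos(-65.9°) = 0.408

0.408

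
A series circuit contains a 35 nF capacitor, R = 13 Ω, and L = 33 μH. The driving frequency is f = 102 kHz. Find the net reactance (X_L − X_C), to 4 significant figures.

-23.43 Ω

ω = 2πf = 640900 rad/s
X_L = ωL = 21.15 Ω
X_C = 1/(ωC) = 44.58 Ω
X = 21.15 − 44.58 = -23.43 Ω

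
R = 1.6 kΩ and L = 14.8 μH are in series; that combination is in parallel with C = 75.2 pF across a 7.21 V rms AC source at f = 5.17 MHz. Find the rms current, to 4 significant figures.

16.88 mA

ω = 2πf = 3.248e+07 rad/s
X_L = ωL = 480.8 Ω
X_C = 1/(ωC) = 409.4 Ω
Branch 1 (R+jX_L): Z₁ = 1600 + j480.8 Ω, |Z₁| = 1671 Ω
Branch 2 (−jX_C): Z₂ = −j409.4 Ω
Parallel: Z = Z₁Z₂/(Z₁+Z₂), |Z| = 427.0 Ω, ∠Z = -75.83°
I = V/|Z| = 7.21/427.0 = 16.88 mA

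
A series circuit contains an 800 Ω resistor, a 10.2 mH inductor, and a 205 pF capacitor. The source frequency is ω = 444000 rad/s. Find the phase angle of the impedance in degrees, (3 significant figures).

X_L = ωL = 4530 Ω
X_C = 1/(ωC) = 11000 Ω
Net reactance X = X_L − X_C = -6460 Ω
Z = 800 − j6460 Ω
|Z| = √(800² + 6460²) = 6510 Ω
∠Z = arctan(-6460/800) = -82.9°

-82.9°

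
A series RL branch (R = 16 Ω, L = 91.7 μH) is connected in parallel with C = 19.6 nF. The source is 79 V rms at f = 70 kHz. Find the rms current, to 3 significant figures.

ω = 2πf = 439800 rad/s
X_L = ωL = 40.3 Ω
X_C = 1/(ωC) = 116 Ω
Branch 1 (R+jX_L): Z₁ = 16.0 + j40.3 Ω, |Z₁| = 43.4 Ω
Branch 2 (−jX_C): Z₂ = −j116 Ω
Parallel: Z = Z₁Z₂/(Z₁+Z₂), |Z| = 65.1 Ω, ∠Z = 56.4°
I = V/|Z| = 79/65.1 = 1.21 A

1.21 A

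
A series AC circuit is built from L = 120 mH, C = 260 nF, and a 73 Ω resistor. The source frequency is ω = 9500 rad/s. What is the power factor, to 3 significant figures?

0.0988

X_L = ωL = 1140 Ω
X_C = 1/(ωC) = 405 Ω
Net reactance X = X_L − X_C = 735 Ω
Z = 73.0 + j735 Ω
|Z| = √(73.0² + 735²) = 739 Ω
∠Z = arctan(735/73.0) = 84.3°
cos φ = cos(84.3°) = 0.0988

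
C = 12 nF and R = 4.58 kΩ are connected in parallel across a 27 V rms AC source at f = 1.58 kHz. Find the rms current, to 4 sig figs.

6.716 mA

ω = 2πf = 9927 rad/s
X_C = 1/(ωC) = 8394 Ω
Parallel: admittances add. Y = 1/R + jωC
Y = (0.0002183 + j0.0001191) S
|Y| = 0.0002487 S → |Z| = 1/|Y| = 4020 Ω, ∠Z = −∠Y = -28.62°
I = V/|Z| = 27/4020 = 6.716 mA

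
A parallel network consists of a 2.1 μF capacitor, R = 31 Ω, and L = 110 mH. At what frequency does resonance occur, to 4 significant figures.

ω₀ = 1/√(LC) = 1/√(0.11 × 2.1e-06) = 2081 rad/s
f₀ = ω₀/(2π) = 331.1 Hz

331.1 Hz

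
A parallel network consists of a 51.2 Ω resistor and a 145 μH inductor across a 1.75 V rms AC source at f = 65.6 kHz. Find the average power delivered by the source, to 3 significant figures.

ω = 2πf = 412200 rad/s
X_L = ωL = 59.8 Ω
Parallel: admittances add. Y = 1/R + 1/(jωL)
Y = (0.0195 − j0.0167) S
|Y| = 0.0257 S → |Z| = 1/|Y| = 38.9 Ω, ∠Z = −∠Y = 40.6°
I = V/|Z| = 45.0 mA
P = VI cos φ = 1.75 × 0.0450 × cos(40.6°) = 59.8 mW

59.8 mW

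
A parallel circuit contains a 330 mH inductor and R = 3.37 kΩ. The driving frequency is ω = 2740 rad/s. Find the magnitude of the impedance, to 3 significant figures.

873 Ω

X_L = ωL = 904 Ω
Parallel: admittances add. Y = 1/R + 1/(jωL)
Y = (0.000297 − j0.00111) S
|Y| = 0.00115 S → |Z| = 1/|Y| = 873 Ω, ∠Z = −∠Y = 75.0°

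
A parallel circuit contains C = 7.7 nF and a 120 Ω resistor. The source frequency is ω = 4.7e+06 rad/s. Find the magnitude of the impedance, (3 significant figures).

X_C = 1/(ωC) = 27.6 Ω
Parallel: admittances add. Y = 1/R + jωC
Y = (0.00833 + j0.0362) S
|Y| = 0.0371 S → |Z| = 1/|Y| = 26.9 Ω, ∠Z = −∠Y = -77.0°

26.9 Ω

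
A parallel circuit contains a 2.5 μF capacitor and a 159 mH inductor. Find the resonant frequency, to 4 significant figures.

ω₀ = 1/√(LC) = 1/√(0.159 × 2.5e-06) = 1586 rad/s
f₀ = ω₀/(2π) = 252.4 Hz

252.4 Hz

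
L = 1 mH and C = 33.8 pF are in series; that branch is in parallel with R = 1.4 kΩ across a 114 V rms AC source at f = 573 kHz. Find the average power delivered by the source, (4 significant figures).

ω = 2πf = 3.6e+06 rad/s
X_L = ωL = 3600 Ω
X_C = 1/(ωC) = 8218 Ω
Branch 1: Z₁ = R = 1400 Ω
Branch 2 (series LC): Z₂ = j(X_L − X_C) = −j4617 Ω
Parallel: Z = Z₁Z₂/(Z₁+Z₂), |Z| = 1340 Ω, ∠Z = -16.87°
I = V/|Z| = 85.09 mA
P = VI cos φ = 114 × 0.08509 × cos(-16.87°) = 9.283 W

9.283 W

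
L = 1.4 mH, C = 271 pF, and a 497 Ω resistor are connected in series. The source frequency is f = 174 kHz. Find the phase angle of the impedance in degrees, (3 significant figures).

ω = 2πf = 1.093e+06 rad/s
X_L = ωL = 1530 Ω
X_C = 1/(ωC) = 3380 Ω
Net reactance X = X_L − X_C = -1840 Ω
Z = 497 − j1840 Ω
|Z| = √(497² + 1840²) = 1910 Ω
∠Z = arctan(-1840/497) = -74.9°

-74.9°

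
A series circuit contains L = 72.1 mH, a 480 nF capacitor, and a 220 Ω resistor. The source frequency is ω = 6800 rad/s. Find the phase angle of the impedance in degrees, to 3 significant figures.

X_L = ωL = 490 Ω
X_C = 1/(ωC) = 306 Ω
Net reactance X = X_L − X_C = 184 Ω
Z = 220 + j184 Ω
|Z| = √(220² + 184²) = 287 Ω
∠Z = arctan(184/220) = 39.9°

39.9°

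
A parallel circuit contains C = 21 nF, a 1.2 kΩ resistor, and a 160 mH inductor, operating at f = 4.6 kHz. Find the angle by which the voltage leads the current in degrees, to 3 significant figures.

-25.1°

ω = 2πf = 28900 rad/s
X_L = ωL = 4620 Ω
X_C = 1/(ωC) = 1650 Ω
Parallel: admittances add. Y = 1/R + 1/(jωL) + jωC
Y = (0.000833 + j0.000391) S
|Y| = 0.000920 S → |Z| = 1/|Y| = 1090 Ω, ∠Z = −∠Y = -25.1°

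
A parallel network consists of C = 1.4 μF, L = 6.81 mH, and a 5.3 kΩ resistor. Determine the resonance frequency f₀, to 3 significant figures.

1.63 kHz

ω₀ = 1/√(LC) = 1/√(0.00681 × 1.4e-06) = 10240 rad/s
f₀ = ω₀/(2π) = 1.63 kHz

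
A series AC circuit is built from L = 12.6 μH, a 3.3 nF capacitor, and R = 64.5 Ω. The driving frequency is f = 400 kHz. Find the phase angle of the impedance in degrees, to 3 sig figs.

ω = 2πf = 2.513e+06 rad/s
X_L = ωL = 31.7 Ω
X_C = 1/(ωC) = 121 Ω
Net reactance X = X_L − X_C = -88.9 Ω
Z = 64.5 − j88.9 Ω
|Z| = √(64.5² + 88.9²) = 110 Ω
∠Z = arctan(-88.9/64.5) = -54.0°

-54.0°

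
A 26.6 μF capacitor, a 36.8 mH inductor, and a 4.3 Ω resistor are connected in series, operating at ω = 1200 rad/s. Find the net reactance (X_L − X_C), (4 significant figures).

X_L = ωL = 44.16 Ω
X_C = 1/(ωC) = 31.33 Ω
X = 44.16 − 31.33 = 12.83 Ω

12.83 Ω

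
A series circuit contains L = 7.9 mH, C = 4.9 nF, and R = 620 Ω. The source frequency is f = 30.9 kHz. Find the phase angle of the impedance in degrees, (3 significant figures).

37.9°

ω = 2πf = 194200 rad/s
X_L = ωL = 1530 Ω
X_C = 1/(ωC) = 1050 Ω
Net reactance X = X_L − X_C = 483 Ω
Z = 620 + j483 Ω
|Z| = √(620² + 483²) = 786 Ω
∠Z = arctan(483/620) = 37.9°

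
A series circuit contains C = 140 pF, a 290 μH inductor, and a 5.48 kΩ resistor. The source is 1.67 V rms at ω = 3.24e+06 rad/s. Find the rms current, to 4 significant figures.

296.9 μA

X_L = ωL = 939.6 Ω
X_C = 1/(ωC) = 2205 Ω
Net reactance X = X_L − X_C = -1265 Ω
Z = 5480 − j1265 Ω
|Z| = √(5480² + 1265²) = 5624 Ω
I = V/|Z| = 1.67/5624 = 296.9 μA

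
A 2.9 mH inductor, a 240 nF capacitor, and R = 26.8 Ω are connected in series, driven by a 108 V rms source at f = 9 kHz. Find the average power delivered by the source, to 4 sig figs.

35.23 W

ω = 2πf = 56550 rad/s
X_L = ωL = 164.0 Ω
X_C = 1/(ωC) = 73.68 Ω
Net reactance X = X_L − X_C = 90.31 Ω
Z = 26.80 + j90.31 Ω
|Z| = √(26.80² + 90.31²) = 94.20 Ω
∠Z = arctan(90.31/26.80) = 73.47°
I = V/|Z| = 1.146 A
P = VI cos φ = 108 × 1.146 × cos(73.47°) = 35.23 W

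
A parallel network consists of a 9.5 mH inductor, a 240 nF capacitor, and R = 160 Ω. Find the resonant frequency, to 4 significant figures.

ω₀ = 1/√(LC) = 1/√(0.0095 × 2.4e-07) = 20940 rad/s
f₀ = ω₀/(2π) = 3.333 kHz

3.333 kHz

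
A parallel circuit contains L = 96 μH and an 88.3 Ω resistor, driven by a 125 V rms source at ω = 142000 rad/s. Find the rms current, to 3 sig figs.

9.28 A

X_L = ωL = 13.6 Ω
Parallel: admittances add. Y = 1/R + 1/(jωL)
Y = (0.0113 − j0.0734) S
|Y| = 0.0742 S → |Z| = 1/|Y| = 13.5 Ω, ∠Z = −∠Y = 81.2°
I = V/|Z| = 125/13.5 = 9.28 A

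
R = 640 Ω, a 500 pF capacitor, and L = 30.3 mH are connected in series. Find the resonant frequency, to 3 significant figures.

40.9 kHz

ω₀ = 1/√(LC) = 1/√(0.0303 × 5e-10) = 256900 rad/s
f₀ = ω₀/(2π) = 40.9 kHz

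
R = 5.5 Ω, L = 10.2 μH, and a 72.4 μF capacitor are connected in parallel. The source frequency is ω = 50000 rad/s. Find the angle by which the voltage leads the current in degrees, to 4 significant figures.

X_L = ωL = 0.5100 Ω
X_C = 1/(ωC) = 0.2762 Ω
Parallel: admittances add. Y = 1/R + 1/(jωL) + jωC
Y = (0.1818 + j1.659) S
|Y| = 1.669 S → |Z| = 1/|Y| = 0.5991 Ω, ∠Z = −∠Y = -83.75°

-83.75°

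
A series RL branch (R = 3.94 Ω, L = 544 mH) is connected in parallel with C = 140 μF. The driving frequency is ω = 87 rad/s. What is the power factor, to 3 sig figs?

0.195

X_L = ωL = 47.3 Ω
X_C = 1/(ωC) = 82.1 Ω
Branch 1 (R+jX_L): Z₁ = 3.94 + j47.3 Ω, |Z₁| = 47.5 Ω
Branch 2 (−jX_C): Z₂ = −j82.1 Ω
Parallel: Z = Z₁Z₂/(Z₁+Z₂), |Z| = 111 Ω, ∠Z = 78.8°
cos φ = cos(78.8°) = 0.195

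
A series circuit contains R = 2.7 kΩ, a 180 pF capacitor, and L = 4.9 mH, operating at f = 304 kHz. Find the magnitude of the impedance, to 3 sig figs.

ω = 2πf = 1.91e+06 rad/s
X_L = ωL = 9360 Ω
X_C = 1/(ωC) = 2910 Ω
Net reactance X = X_L − X_C = 6450 Ω
Z = 2700 + j6450 Ω
|Z| = √(2700² + 6450²) = 6990 Ω

6990 Ω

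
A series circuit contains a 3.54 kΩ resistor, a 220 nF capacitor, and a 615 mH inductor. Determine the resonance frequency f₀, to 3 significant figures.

ω₀ = 1/√(LC) = 1/√(0.615 × 2.2e-07) = 2719 rad/s
f₀ = ω₀/(2π) = 433 Hz

433 Hz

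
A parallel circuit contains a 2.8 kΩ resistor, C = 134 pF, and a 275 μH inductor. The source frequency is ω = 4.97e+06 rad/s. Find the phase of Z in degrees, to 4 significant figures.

X_L = ωL = 1367 Ω
X_C = 1/(ωC) = 1502 Ω
Parallel: admittances add. Y = 1/R + 1/(jωL) + jωC
Y = (0.0003571 − j6.568e-05) S
|Y| = 0.0003631 S → |Z| = 1/|Y| = 2754 Ω, ∠Z = −∠Y = 10.42°

10.42°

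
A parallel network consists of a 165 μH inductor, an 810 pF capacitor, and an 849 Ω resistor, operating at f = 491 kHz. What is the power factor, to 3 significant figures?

0.911

ω = 2πf = 3.085e+06 rad/s
X_L = ωL = 509 Ω
X_C = 1/(ωC) = 400 Ω
Parallel: admittances add. Y = 1/R + 1/(jωL) + jωC
Y = (0.00118 + j0.000534) S
|Y| = 0.00129 S → |Z| = 1/|Y| = 773 Ω, ∠Z = −∠Y = -24.4°
cos φ = cos(-24.4°) = 0.911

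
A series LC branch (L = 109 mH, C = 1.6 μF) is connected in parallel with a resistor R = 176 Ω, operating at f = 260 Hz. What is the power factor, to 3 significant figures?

0.758

ω = 2πf = 1634 rad/s
X_L = ωL = 178 Ω
X_C = 1/(ωC) = 383 Ω
Branch 1: Z₁ = R = 176 Ω
Branch 2 (series LC): Z₂ = j(X_L − X_C) = −j205 Ω
Parallel: Z = Z₁Z₂/(Z₁+Z₂), |Z| = 133 Ω, ∠Z = -40.7°
cos φ = cos(-40.7°) = 0.758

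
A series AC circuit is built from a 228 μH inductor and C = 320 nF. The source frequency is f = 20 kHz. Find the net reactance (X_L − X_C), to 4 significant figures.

ω = 2πf = 125700 rad/s
X_L = ωL = 28.65 Ω
X_C = 1/(ωC) = 24.87 Ω
X = 28.65 − 24.87 = 3.783 Ω

3.783 Ω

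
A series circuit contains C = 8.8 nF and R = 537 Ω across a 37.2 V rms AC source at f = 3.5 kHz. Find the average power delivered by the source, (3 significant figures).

27.5 mW

ω = 2πf = 21990 rad/s
X_C = 1/(ωC) = 5170 Ω
Z = 537 − j5170 Ω
|Z| = √(537² + 5170²) = 5200 Ω
∠Z = arctan(-5170/537) = -84.1°
I = V/|Z| = 7.16 mA
P = VI cos φ = 37.2 × 0.00716 × cos(-84.1°) = 27.5 mW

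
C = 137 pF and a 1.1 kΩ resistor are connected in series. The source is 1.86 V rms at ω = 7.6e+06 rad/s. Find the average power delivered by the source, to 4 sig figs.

X_C = 1/(ωC) = 960.4 Ω
Z = 1100 − j960.4 Ω
|Z| = √(1100² + 960.4²) = 1460 Ω
∠Z = arctan(-960.4/1100) = -41.12°
I = V/|Z| = 1.274 mA
P = VI cos φ = 1.86 × 0.001274 × cos(-41.12°) = 1.785 mW

1.785 mW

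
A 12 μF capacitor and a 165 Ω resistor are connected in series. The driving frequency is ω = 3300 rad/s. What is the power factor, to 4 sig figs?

0.9885

X_C = 1/(ωC) = 25.25 Ω
Z = 165.0 − j25.25 Ω
|Z| = √(165.0² + 25.25²) = 166.9 Ω
∠Z = arctan(-25.25/165.0) = -8.701°
cos φ = cos(-8.701°) = 0.9885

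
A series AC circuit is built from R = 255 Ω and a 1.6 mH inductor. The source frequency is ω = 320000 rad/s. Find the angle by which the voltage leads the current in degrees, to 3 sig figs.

63.5°

X_L = ωL = 512 Ω
Z = 255 + j512 Ω
|Z| = √(255² + 512²) = 572 Ω
∠Z = arctan(512/255) = 63.5°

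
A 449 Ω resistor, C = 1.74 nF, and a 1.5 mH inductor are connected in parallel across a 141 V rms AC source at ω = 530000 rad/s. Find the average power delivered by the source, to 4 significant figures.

X_L = ωL = 795.0 Ω
X_C = 1/(ωC) = 1084 Ω
Parallel: admittances add. Y = 1/R + 1/(jωL) + jωC
Y = (0.002227 − j0.0003357) S
|Y| = 0.002252 S → |Z| = 1/|Y| = 444.0 Ω, ∠Z = −∠Y = 8.571°
I = V/|Z| = 317.6 mA
P = VI cos φ = 141 × 0.3176 × cos(8.571°) = 44.28 W

44.28 W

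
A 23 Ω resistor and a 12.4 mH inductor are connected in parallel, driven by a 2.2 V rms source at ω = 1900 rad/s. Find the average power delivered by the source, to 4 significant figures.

X_L = ωL = 23.56 Ω
Parallel: admittances add. Y = 1/R + 1/(jωL)
Y = (0.04348 − j0.04244) S
|Y| = 0.06076 S → |Z| = 1/|Y| = 16.46 Ω, ∠Z = −∠Y = 44.31°
I = V/|Z| = 133.7 mA
P = VI cos φ = 2.2 × 0.1337 × cos(44.31°) = 210.4 mW

210.4 mW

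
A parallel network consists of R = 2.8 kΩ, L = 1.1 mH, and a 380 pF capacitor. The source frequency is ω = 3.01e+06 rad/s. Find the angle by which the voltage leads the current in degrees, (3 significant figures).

X_L = ωL = 3310 Ω
X_C = 1/(ωC) = 874 Ω
Parallel: admittances add. Y = 1/R + 1/(jωL) + jωC
Y = (0.000357 + j0.000842) S
|Y| = 0.000914 S → |Z| = 1/|Y| = 1090 Ω, ∠Z = −∠Y = -67.0°

-67.0°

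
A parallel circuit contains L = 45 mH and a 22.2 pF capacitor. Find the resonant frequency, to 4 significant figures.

ω₀ = 1/√(LC) = 1/√(0.045 × 2.22e-11) = 1.001e+06 rad/s
f₀ = ω₀/(2π) = 159.2 kHz

159.2 kHz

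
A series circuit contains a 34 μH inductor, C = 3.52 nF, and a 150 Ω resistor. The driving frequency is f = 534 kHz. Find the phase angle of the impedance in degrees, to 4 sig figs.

ω = 2πf = 3.355e+06 rad/s
X_L = ωL = 114.1 Ω
X_C = 1/(ωC) = 84.67 Ω
Net reactance X = X_L − X_C = 29.41 Ω
Z = 150.0 + j29.41 Ω
|Z| = √(150.0² + 29.41²) = 152.9 Ω
∠Z = arctan(29.41/150.0) = 11.09°

11.09°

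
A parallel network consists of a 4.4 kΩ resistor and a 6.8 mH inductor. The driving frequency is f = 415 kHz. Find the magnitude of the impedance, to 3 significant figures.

4270 Ω

ω = 2πf = 2.608e+06 rad/s
X_L = ωL = 17700 Ω
Parallel: admittances add. Y = 1/R + 1/(jωL)
Y = (0.000227 − j5.64e-05) S
|Y| = 0.000234 S → |Z| = 1/|Y| = 4270 Ω, ∠Z = −∠Y = 13.9°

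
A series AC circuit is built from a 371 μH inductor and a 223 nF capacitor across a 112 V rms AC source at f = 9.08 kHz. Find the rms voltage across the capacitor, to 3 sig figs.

153 V

ω = 2πf = 57050 rad/s
X_L = ωL = 21.2 Ω
X_C = 1/(ωC) = 78.6 Ω
Net reactance X = X_L − X_C = -57.4 Ω
Z = − j57.4 Ω
|Z| = √(0² + 57.4²) = 57.4 Ω
I = V/|Z| = 1.95 A
V_C = I·|Z_C| = 1.95 × 78.6 = 153 V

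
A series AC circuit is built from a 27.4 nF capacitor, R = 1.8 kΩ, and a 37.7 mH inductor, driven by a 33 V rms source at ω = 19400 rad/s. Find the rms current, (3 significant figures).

15.4 mA

X_L = ωL = 731 Ω
X_C = 1/(ωC) = 1880 Ω
Net reactance X = X_L − X_C = -1150 Ω
Z = 1800 − j1150 Ω
|Z| = √(1800² + 1150²) = 2140 Ω
I = V/|Z| = 33/2140 = 15.4 mA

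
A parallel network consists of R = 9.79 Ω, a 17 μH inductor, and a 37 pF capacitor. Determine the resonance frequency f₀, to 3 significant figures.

6.35 MHz

ω₀ = 1/√(LC) = 1/√(1.7e-05 × 3.7e-11) = 3.987e+07 rad/s
f₀ = ω₀/(2π) = 6.35 MHz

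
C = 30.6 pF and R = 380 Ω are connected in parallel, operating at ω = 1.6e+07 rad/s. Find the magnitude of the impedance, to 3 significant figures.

X_C = 1/(ωC) = 2040 Ω
Parallel: admittances add. Y = 1/R + jωC
Y = (0.00263 + j0.000490) S
|Y| = 0.00268 S → |Z| = 1/|Y| = 374 Ω, ∠Z = −∠Y = -10.5°

374 Ω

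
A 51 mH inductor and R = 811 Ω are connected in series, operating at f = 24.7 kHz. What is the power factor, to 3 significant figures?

ω = 2πf = 155200 rad/s
X_L = ωL = 7910 Ω
Z = 811 + j7910 Ω
|Z| = √(811² + 7910²) = 7960 Ω
∠Z = arctan(7910/811) = 84.1°
cos φ = cos(84.1°) = 0.102

0.102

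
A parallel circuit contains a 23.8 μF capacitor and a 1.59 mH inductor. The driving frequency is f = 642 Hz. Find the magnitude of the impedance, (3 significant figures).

ω = 2πf = 4034 rad/s
X_L = ωL = 6.41 Ω
X_C = 1/(ωC) = 10.4 Ω
Parallel: admittances add. Y = 1/(jωL) + jωC
Y = (0 − j0.0599) S
|Y| = 0.0599 S → |Z| = 1/|Y| = 16.7 Ω, ∠Z = −∠Y = 90.0°

16.7 Ω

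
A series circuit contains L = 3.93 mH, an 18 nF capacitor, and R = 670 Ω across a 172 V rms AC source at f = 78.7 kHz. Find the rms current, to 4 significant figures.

ω = 2πf = 494500 rad/s
X_L = ωL = 1943 Ω
X_C = 1/(ωC) = 112.3 Ω
Net reactance X = X_L − X_C = 1831 Ω
Z = 670.0 + j1831 Ω
|Z| = √(670.0² + 1831²) = 1950 Ω
I = V/|Z| = 172/1950 = 88.22 mA

88.22 mA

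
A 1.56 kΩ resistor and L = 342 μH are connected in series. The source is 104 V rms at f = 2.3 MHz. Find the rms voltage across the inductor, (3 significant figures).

ω = 2πf = 1.445e+07 rad/s
X_L = ωL = 4940 Ω
Z = 1560 + j4940 Ω
|Z| = √(1560² + 4940²) = 5180 Ω
I = V/|Z| = 20.1 mA
V_L = I·|Z_L| = 0.0201 × 4940 = 99.2 V

99.2 V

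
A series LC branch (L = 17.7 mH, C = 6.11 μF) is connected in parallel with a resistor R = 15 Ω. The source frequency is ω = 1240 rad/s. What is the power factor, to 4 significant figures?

X_L = ωL = 21.95 Ω
X_C = 1/(ωC) = 132.0 Ω
Branch 1: Z₁ = R = 15.00 Ω
Branch 2 (series LC): Z₂ = j(X_L − X_C) = −j110.0 Ω
Parallel: Z = Z₁Z₂/(Z₁+Z₂), |Z| = 14.86 Ω, ∠Z = -7.762°
cos φ = cos(-7.762°) = 0.9908

0.9908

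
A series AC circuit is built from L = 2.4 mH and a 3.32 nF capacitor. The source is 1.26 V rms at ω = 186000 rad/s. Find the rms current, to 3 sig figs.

X_L = ωL = 446 Ω
X_C = 1/(ωC) = 1620 Ω
Net reactance X = X_L − X_C = -1170 Ω
Z = − j1170 Ω
|Z| = √(0² + 1170²) = 1170 Ω
I = V/|Z| = 1.26/1170 = 1.07 mA

1.07 mA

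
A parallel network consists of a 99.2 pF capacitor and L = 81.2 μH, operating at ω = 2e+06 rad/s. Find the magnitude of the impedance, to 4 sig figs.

167.8 Ω

X_L = ωL = 162.4 Ω
X_C = 1/(ωC) = 5040 Ω
Parallel: admittances add. Y = 1/(jωL) + jωC
Y = (0 − j0.005959) S
|Y| = 0.005959 S → |Z| = 1/|Y| = 167.8 Ω, ∠Z = −∠Y = 90.00°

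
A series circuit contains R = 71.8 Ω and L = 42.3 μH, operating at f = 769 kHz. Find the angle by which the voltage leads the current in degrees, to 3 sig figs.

ω = 2πf = 4.832e+06 rad/s
X_L = ωL = 204 Ω
Z = 71.8 + j204 Ω
|Z| = √(71.8² + 204²) = 217 Ω
∠Z = arctan(204/71.8) = 70.6°

70.6°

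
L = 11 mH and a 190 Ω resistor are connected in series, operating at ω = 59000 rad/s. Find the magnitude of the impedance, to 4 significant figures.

X_L = ωL = 649.0 Ω
Z = 190.0 + j649.0 Ω
|Z| = √(190.0² + 649.0²) = 676.2 Ω

676.2 Ω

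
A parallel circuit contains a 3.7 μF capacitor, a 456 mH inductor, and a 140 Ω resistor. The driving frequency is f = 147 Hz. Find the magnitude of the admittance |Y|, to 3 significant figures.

7.22 mS

ω = 2πf = 923.6 rad/s
X_L = ωL = 421 Ω
X_C = 1/(ωC) = 293 Ω
Parallel: admittances add. Y = 1/R + 1/(jωL) + jωC
Y = (0.00714 + j0.00104) S
|Y| = 0.00722 S → |Z| = 1/|Y| = 139 Ω, ∠Z = −∠Y = -8.31°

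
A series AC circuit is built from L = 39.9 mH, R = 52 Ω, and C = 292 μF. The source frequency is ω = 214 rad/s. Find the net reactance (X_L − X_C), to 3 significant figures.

-7.46 Ω

X_L = ωL = 8.54 Ω
X_C = 1/(ωC) = 16.0 Ω
X = 8.54 − 16.0 = -7.46 Ω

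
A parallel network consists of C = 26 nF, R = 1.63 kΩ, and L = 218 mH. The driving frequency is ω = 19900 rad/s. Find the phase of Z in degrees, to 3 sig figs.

-25.1°

X_L = ωL = 4340 Ω
X_C = 1/(ωC) = 1930 Ω
Parallel: admittances add. Y = 1/R + 1/(jωL) + jωC
Y = (0.000613 + j0.000287) S
|Y| = 0.000677 S → |Z| = 1/|Y| = 1480 Ω, ∠Z = −∠Y = -25.1°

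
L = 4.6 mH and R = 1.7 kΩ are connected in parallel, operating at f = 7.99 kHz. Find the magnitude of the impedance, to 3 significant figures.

ω = 2πf = 50200 rad/s
X_L = ωL = 231 Ω
Parallel: admittances add. Y = 1/R + 1/(jωL)
Y = (0.000588 − j0.00433) S
|Y| = 0.00437 S → |Z| = 1/|Y| = 229 Ω, ∠Z = −∠Y = 82.3°

229 Ω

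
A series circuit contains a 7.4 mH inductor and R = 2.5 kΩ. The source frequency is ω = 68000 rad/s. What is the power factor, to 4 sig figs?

X_L = ωL = 503.2 Ω
Z = 2500 + j503.2 Ω
|Z| = √(2500² + 503.2²) = 2550 Ω
∠Z = arctan(503.2/2500) = 11.38°
cos φ = cos(11.38°) = 0.9803

0.9803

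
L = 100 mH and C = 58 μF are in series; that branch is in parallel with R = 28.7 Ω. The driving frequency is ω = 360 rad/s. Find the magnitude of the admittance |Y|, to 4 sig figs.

91.02 mS

X_L = ωL = 36.00 Ω
X_C = 1/(ωC) = 47.89 Ω
Branch 1: Z₁ = R = 28.70 Ω
Branch 2 (series LC): Z₂ = j(X_L − X_C) = −j11.89 Ω
Parallel: Z = Z₁Z₂/(Z₁+Z₂), |Z| = 10.99 Ω, ∠Z = -67.49°
|Y| = 1/|Z| = 91.02 mS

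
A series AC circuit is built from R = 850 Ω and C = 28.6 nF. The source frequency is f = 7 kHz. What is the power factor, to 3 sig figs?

0.730

ω = 2πf = 43980 rad/s
X_C = 1/(ωC) = 795 Ω
Z = 850 − j795 Ω
|Z| = √(850² + 795²) = 1160 Ω
∠Z = arctan(-795/850) = -43.1°
cos φ = cos(-43.1°) = 0.730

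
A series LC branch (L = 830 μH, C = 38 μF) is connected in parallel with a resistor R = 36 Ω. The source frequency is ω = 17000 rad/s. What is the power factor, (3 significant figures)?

0.329

X_L = ωL = 14.1 Ω
X_C = 1/(ωC) = 1.55 Ω
Branch 1: Z₁ = R = 36.0 Ω
Branch 2 (series LC): Z₂ = j(X_L − X_C) = j12.6 Ω
Parallel: Z = Z₁Z₂/(Z₁+Z₂), |Z| = 11.9 Ω, ∠Z = 70.8°
cos φ = cos(70.8°) = 0.329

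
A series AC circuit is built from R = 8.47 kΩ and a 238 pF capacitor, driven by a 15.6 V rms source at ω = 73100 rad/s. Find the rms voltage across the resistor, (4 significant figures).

2.274 V

X_C = 1/(ωC) = 57480 Ω
Z = 8470 − j57480 Ω
|Z| = √(8470² + 57480²) = 58100 Ω
I = V/|Z| = 268.5 μA
V_R = I·|Z_R| = 0.0002685 × 8470 = 2.274 V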